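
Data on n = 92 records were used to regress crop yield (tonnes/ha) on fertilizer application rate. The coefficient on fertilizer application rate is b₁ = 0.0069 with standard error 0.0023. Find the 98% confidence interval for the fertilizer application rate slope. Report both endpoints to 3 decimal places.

(0.001, 0.012)

df = n − 2 = 92 − 2 = 90.
t* = t_{0.01, 90} = 2.368497.
Margin = t* × SE = 2.368497 × 0.0023 = 0.00545.
CI: 0.0069 ± 0.00545 → (0.001, 0.012).
With 98% confidence, each one-unit increase in fertilizer application rate is associated with a change of between 0.001 and 0.012 tonnes/ha in crop yield.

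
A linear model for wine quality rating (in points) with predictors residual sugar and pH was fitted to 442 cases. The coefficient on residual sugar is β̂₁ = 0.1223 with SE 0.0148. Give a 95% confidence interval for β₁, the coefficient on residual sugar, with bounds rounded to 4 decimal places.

(0.0932, 0.1514)

df = n − k − 1 = 442 − 2 − 1 = 439.
t* = t_{0.025, 439} = 1.965382.
Margin = t* × SE = 1.965382 × 0.0148 = 0.029088.
CI: 0.1223 ± 0.029088 → (0.0932, 0.1514).
With 95% confidence, each one-unit increase in residual sugar is associated with a change of between 0.0932 and 0.1514 points in wine quality rating, holding the other predictors fixed.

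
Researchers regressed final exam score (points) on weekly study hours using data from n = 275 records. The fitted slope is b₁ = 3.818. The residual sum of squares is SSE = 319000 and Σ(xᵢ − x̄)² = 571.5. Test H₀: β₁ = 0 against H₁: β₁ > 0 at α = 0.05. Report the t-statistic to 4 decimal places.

t = 2.6701

MSE = SSE/(n − 2) = 319000/273 = 1168.5.
SE(b₁) = √(MSE/Sₓₓ) = √(1168.5/571.5) = 1.4299.
t = 3.818 / 1.4299 = 2.6701.
df = n − 2 = 273.
One-sided p ≈ 0.0040, which is < 0.05, so reject H₀.
There is evidence that the true slope on weekly study hours is positive.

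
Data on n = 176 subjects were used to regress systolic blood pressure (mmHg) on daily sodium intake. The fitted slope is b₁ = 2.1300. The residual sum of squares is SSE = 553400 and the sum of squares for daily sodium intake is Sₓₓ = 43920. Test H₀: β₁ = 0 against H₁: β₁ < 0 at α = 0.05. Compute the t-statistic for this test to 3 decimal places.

MSE = SSE/(n − 2) = 553400/174 = 3180.46.
SE(b₁) = √(MSE/Sₓₓ) = √(3180.46/43920) = 0.2691.
t = 2.1300 / 0.2691 = 7.915.
df = n − 2 = 174.
One-sided p ≈ 1.0000, which is ≥ 0.05, so fail to reject H₀.
The data do not give significant evidence that the true slope on daily sodium intake is negative.

t = 7.915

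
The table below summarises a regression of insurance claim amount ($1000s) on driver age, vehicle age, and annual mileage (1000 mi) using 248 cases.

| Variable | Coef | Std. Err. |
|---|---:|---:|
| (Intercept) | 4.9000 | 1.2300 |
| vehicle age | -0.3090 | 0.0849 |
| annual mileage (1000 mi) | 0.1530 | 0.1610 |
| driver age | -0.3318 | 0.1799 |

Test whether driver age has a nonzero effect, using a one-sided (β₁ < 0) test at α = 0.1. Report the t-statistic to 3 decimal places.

Read off: b = -0.3318, SE = 0.1799 for driver age.
H₀: β₁ = 0 vs H₁: β₁ < 0.
t = -0.3318 / 0.1799 = -1.844.
df = n − k − 1 = 248 − 3 − 1 = 244.
One-sided p ≈ 0.0332, which is < 0.1, so reject H₀.
There is evidence that the true slope on driver age is negative, holding the other predictors fixed.

t = -1.844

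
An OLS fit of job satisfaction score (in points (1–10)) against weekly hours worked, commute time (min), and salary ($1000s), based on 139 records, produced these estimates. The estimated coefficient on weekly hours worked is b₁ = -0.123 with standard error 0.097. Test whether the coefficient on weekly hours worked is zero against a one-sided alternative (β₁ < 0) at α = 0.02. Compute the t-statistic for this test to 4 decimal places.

t = -1.2680

H₀: β₁ = 0 vs H₁: β₁ < 0.
t = (b₁ − β₁⁰)/SE = -0.123 / 0.097 = -1.2680.
df = n − k − 1 = 139 − 3 − 1 = 135.
One-sided p ≈ 0.1035, which is ≥ 0.02, so fail to reject H₀.
The data do not give significant evidence that the true slope on weekly hours worked is negative, holding the other predictors fixed.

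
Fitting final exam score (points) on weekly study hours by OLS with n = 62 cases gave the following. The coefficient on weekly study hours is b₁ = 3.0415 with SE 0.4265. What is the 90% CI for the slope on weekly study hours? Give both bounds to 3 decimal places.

(2.329, 3.754)

df = n − 2 = 62 − 2 = 60.
t* = t_{0.05, 60} = 1.670649.
Margin = t* × SE = 1.670649 × 0.4265 = 0.71253.
CI: 3.0415 ± 0.71253 → (2.329, 3.754).
With 90% confidence, each one-unit increase in weekly study hours is associated with a change of between 2.329 and 3.754 points in final exam score.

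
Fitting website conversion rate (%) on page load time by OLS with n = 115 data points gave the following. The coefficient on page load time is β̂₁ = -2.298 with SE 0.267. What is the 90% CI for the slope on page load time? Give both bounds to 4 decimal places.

(-2.7408, -1.8552)

df = n − 2 = 115 − 2 = 113.
t* = t_{0.05, 113} = 1.65845.
Margin = t* × SE = 1.65845 × 0.267 = 0.442806.
CI: -2.298 ± 0.442806 → (-2.7408, -1.8552).
With 90% confidence, each one-unit increase in page load time is associated with a change of between -2.7408 and -1.8552 % in website conversion rate.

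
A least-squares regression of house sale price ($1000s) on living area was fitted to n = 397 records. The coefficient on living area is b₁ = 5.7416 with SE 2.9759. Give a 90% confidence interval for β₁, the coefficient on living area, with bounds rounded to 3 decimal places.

df = n − 2 = 397 − 2 = 395.
t* = t_{0.05, 395} = 1.64872.
Margin = t* × SE = 1.64872 × 2.9759 = 4.90643.
CI: 5.7416 ± 4.90643 → (0.835, 10.648).
With 90% confidence, each one-unit increase in living area is associated with a change of between 0.835 and 10.648 $1000s in house sale price.

(0.835, 10.648)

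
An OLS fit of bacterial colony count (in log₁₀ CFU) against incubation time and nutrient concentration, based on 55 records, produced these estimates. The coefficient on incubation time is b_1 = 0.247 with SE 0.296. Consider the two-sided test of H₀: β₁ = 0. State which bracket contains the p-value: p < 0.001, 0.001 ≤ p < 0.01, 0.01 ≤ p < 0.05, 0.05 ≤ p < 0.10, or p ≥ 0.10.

t = 0.247 / 0.296 = 0.834.
df = n − k − 1 = 55 − 2 − 1 = 52.
Two-sided p = 2·P(T_{52} > |t|) ≈ 0.4078.
So p ≥ 0.10.

p ≥ 0.10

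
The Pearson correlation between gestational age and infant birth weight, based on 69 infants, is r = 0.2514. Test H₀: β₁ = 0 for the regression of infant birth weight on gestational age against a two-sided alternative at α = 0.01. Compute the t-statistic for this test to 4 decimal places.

t = 2.1261

t = r·√(n − 2)/√(1 − r²) = 0.2514·√67/√0.936798 = 2.1261.
df = n − 2 = 67.
Two-sided p ≈ 0.0372, which is ≥ 0.01, so fail to reject H₀.
The data do not give significant evidence of a linear association between gestational age and infant birth weight.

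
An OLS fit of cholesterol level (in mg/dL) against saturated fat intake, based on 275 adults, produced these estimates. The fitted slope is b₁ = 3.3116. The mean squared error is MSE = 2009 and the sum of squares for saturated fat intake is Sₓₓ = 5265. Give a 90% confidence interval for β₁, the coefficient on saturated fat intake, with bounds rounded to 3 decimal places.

(2.292, 4.331)

SE(b₁) = √(MSE/Sₓₓ) = √(2009/5265) = 0.617719.
df = n − 2 = 273.
t* = t_{0.05, 273} = 1.650454.
Margin = t* × SE = 1.650454 × 0.617719 = 1.01952.
CI: 3.3116 ± 1.01952 → (2.292, 4.331).
With 90% confidence, each one-unit increase in saturated fat intake is associated with a change of between 2.292 and 4.331 mg/dL in cholesterol level.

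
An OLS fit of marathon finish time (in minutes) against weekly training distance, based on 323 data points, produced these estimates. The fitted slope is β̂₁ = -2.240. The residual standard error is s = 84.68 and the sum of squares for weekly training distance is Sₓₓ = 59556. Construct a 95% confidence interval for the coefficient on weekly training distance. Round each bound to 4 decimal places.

SE(β̂₁) = s/√Sₓₓ = 84.68/√59556 = 0.346991.
df = n − 2 = 321.
t* = t_{0.025, 321} = 1.967382.
Margin = t* × SE = 1.967382 × 0.346991 = 0.682664.
CI: -2.240 ± 0.682664 → (-2.9227, -1.5573).
With 95% confidence, each one-unit increase in weekly training distance is associated with a change of between -2.9227 and -1.5573 minutes in marathon finish time.

(-2.9227, -1.5573)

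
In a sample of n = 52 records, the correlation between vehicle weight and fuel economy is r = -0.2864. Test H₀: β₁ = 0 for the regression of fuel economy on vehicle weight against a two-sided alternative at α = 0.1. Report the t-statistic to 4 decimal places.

t = -2.1137

t = r·√(n − 2)/√(1 − r²) = -0.2864·√50/√0.917975 = -2.1137.
df = n − 2 = 50.
Two-sided p ≈ 0.0396, which is < 0.1, so reject H₀.
There is evidence of a linear association between vehicle weight and fuel economy.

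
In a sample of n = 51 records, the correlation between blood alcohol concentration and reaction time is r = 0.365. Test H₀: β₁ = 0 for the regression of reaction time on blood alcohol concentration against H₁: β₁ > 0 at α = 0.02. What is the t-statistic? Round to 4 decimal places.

t = 2.7443

t = r·√(n − 2)/√(1 − r²) = 0.365·√49/√0.866775 = 2.7443.
df = n − 2 = 49.
One-sided p ≈ 0.0042, which is < 0.02, so reject H₀.
There is evidence of a linear association between blood alcohol concentration and reaction time.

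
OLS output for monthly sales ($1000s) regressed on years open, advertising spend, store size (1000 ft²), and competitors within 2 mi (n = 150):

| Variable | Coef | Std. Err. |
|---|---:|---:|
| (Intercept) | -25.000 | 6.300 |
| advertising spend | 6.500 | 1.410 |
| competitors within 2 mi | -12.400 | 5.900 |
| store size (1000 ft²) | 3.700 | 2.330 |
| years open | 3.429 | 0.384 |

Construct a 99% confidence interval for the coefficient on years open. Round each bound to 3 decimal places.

Read off: b = 3.429, SE = 0.384 for years open.
df = n − k − 1 = 150 − 4 − 1 = 145.
t* = t_{0.005, 145} = 2.610161.
Margin = t* × SE = 2.610161 × 0.384 = 1.00230.
CI: 3.429 ± 1.00230 → (2.427, 4.431).

(2.427, 4.431)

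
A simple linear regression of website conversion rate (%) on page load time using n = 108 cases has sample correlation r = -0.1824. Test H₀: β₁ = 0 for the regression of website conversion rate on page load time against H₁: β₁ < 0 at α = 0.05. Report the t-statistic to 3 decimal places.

t = -1.910

t = r·√(n − 2)/√(1 − r²) = -0.1824·√106/√0.96673 = -1.910.
df = n − 2 = 106.
One-sided p ≈ 0.0294, which is < 0.05, so reject H₀.
There is evidence of a linear association between page load time and website conversion rate.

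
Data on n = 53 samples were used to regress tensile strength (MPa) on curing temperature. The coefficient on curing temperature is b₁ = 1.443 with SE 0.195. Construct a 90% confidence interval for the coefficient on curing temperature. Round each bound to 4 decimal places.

df = n − 2 = 53 − 2 = 51.
t* = t_{0.05, 51} = 1.675285.
Margin = t* × SE = 1.675285 × 0.195 = 0.326681.
CI: 1.443 ± 0.326681 → (1.1163, 1.7697).
With 90% confidence, each one-unit increase in curing temperature is associated with a change of between 1.1163 and 1.7697 MPa in tensile strength.

(1.1163, 1.7697)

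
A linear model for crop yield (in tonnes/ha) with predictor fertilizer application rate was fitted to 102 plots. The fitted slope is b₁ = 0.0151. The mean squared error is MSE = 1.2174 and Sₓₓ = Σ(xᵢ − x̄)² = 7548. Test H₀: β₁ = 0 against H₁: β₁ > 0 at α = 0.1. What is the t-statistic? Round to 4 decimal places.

SE(b₁) = √(MSE/Sₓₓ) = √(1.2174/7548) = 0.0126999.
t = 0.0151 / 0.0126999 = 1.1890.
df = n − 2 = 100.
One-sided p ≈ 0.1186, which is ≥ 0.1, so fail to reject H₀.
The data do not give significant evidence that the true slope on fertilizer application rate is positive.

t = 1.1890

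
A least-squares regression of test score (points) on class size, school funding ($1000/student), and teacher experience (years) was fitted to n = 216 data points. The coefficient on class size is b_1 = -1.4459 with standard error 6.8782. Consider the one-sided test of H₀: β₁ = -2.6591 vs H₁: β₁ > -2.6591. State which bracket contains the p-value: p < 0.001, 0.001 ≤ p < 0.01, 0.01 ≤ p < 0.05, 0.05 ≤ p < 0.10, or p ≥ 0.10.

p ≥ 0.10

t = (-1.4459 − (-2.6591)) / 6.8782 = 0.176.
df = n − k − 1 = 216 − 3 − 1 = 212.
One-sided p = P(T_{212} > t) ≈ 0.4301.
So p ≥ 0.10.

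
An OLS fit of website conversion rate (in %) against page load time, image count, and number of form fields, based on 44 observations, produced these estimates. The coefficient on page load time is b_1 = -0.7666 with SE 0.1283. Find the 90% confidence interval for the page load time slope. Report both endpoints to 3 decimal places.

(-0.983, -0.551)

df = n − k − 1 = 44 − 3 − 1 = 40.
t* = t_{0.05, 40} = 1.683851.
Margin = t* × SE = 1.683851 × 0.1283 = 0.21604.
CI: -0.7666 ± 0.21604 → (-0.983, -0.551).
With 90% confidence, each one-unit increase in page load time is associated with a change of between -0.983 and -0.551 % in website conversion rate, holding the other predictors fixed.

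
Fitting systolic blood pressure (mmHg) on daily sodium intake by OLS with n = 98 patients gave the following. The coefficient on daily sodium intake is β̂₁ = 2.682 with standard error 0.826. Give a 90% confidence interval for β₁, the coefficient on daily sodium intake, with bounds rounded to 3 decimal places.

(1.310, 4.054)

df = n − 2 = 98 − 2 = 96.
t* = t_{0.05, 96} = 1.660881.
Margin = t* × SE = 1.660881 × 0.826 = 1.37189.
CI: 2.682 ± 1.37189 → (1.310, 4.054).
With 90% confidence, each one-unit increase in daily sodium intake is associated with a change of between 1.310 and 4.054 mmHg in systolic blood pressure.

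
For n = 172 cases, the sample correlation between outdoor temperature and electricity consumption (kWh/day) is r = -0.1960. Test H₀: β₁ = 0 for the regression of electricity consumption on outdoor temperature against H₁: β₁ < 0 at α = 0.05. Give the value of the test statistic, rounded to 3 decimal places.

t = r·√(n − 2)/√(1 − r²) = -0.1960·√170/√0.961584 = -2.606.
df = n − 2 = 170.
One-sided p ≈ 0.0050, which is < 0.05, so reject H₀.
There is evidence of a linear association between outdoor temperature and electricity consumption.

t = -2.606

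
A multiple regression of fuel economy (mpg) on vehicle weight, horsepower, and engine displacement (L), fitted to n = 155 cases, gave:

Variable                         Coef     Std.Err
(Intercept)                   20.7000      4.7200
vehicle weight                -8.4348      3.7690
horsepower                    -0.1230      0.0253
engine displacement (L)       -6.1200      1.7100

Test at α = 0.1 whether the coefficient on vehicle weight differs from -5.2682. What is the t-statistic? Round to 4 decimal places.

t = -0.8402

Read off: b = -8.4348, SE = 3.7690 for vehicle weight.
H₀: β₁ = -5.2682 vs H₁: β₁ ≠ -5.2682.
t = (-8.4348 − (-5.2682)) / 3.7690 = -0.8402.
df = n − k − 1 = 155 − 3 − 1 = 151.
Two-sided p ≈ 0.4021, which is ≥ 0.1, so fail to reject H₀.
The data are consistent with a true slope of -5.2682 mpg per unit of vehicle weight, holding the other predictors fixed.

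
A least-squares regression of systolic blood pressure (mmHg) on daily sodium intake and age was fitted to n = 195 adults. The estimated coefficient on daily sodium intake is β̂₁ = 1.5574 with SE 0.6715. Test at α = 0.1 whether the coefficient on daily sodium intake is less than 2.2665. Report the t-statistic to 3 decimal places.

t = -1.056

H₀: β₁ = 2.2665 vs H₁: β₁ < 2.2665.
t = (β̂₁ − β₁⁰)/SE = (1.5574 − 2.2665) / 0.6715 = -1.056.
df = n − k − 1 = 195 − 2 − 1 = 192.
One-sided p ≈ 0.1461, which is ≥ 0.1, so fail to reject H₀.
The data do not give significant evidence that the true slope on daily sodium intake is below 2.2665 mmHg per unit, holding the other predictors fixed.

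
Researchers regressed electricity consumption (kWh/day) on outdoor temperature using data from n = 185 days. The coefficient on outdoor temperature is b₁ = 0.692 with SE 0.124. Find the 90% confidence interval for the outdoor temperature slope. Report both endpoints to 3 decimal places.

df = n − 2 = 185 − 2 = 183.
t* = t_{0.05, 183} = 1.653223.
Margin = t* × SE = 1.653223 × 0.124 = 0.20500.
CI: 0.692 ± 0.20500 → (0.487, 0.897).
With 90% confidence, each one-unit increase in outdoor temperature is associated with a change of between 0.487 and 0.897 kWh/day in electricity consumption.

(0.487, 0.897)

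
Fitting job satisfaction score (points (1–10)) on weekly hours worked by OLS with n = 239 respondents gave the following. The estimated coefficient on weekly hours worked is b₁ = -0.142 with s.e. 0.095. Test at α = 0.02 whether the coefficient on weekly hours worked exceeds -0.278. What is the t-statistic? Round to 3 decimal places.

t = 1.432

H₀: β₁ = -0.278 vs H₁: β₁ > -0.278.
t = (b₁ − β₁⁰)/SE = (-0.142 − (-0.278)) / 0.095 = 1.432.
df = n − 2 = 239 − 2 = 237.
One-sided p ≈ 0.0768, which is ≥ 0.02, so fail to reject H₀.
The data do not give significant evidence that the true slope on weekly hours worked exceeds -0.278 points (1–10) per unit.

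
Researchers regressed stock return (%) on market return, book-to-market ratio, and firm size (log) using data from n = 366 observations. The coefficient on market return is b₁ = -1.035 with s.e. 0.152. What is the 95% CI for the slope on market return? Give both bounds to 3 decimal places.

(-1.334, -0.736)

df = n − k − 1 = 366 − 3 − 1 = 362.
t* = t_{0.025, 362} = 1.966539.
Margin = t* × SE = 1.966539 × 0.152 = 0.29891.
CI: -1.035 ± 0.29891 → (-1.334, -0.736).
With 95% confidence, each one-unit increase in market return is associated with a change of between -1.334 and -0.736 % in stock return, holding the other predictors fixed.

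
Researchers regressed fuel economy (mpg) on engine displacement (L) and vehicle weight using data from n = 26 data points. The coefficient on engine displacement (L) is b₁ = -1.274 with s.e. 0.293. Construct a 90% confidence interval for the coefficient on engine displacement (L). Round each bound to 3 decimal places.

df = n − k − 1 = 26 − 2 − 1 = 23.
t* = t_{0.05, 23} = 1.713872.
Margin = t* × SE = 1.713872 × 0.293 = 0.50216.
CI: -1.274 ± 0.50216 → (-1.776, -0.772).
With 90% confidence, each one-unit increase in engine displacement (L) is associated with a change of between -1.776 and -0.772 mpg in fuel economy, holding the other predictors fixed.

(-1.776, -0.772)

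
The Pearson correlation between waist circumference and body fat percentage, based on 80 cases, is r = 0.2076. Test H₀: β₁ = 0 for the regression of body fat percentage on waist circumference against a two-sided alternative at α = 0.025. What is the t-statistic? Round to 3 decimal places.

t = 1.874

t = r·√(n − 2)/√(1 − r²) = 0.2076·√78/√0.956902 = 1.874.
df = n − 2 = 78.
Two-sided p ≈ 0.0646, which is ≥ 0.025, so fail to reject H₀.
The data do not give significant evidence of a linear association between waist circumference and body fat percentage.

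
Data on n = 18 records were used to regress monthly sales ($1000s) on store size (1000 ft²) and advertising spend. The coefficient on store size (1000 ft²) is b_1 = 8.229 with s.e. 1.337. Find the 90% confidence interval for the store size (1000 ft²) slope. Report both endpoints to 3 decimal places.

(5.885, 10.573)

df = n − k − 1 = 18 − 2 − 1 = 15.
t* = t_{0.05, 15} = 1.75305.
Margin = t* × SE = 1.75305 × 1.337 = 2.34383.
CI: 8.229 ± 2.34383 → (5.885, 10.573).
With 90% confidence, each one-unit increase in store size (1000 ft²) is associated with a change of between 5.885 and 10.573 $1000s in monthly sales, holding the other predictors fixed.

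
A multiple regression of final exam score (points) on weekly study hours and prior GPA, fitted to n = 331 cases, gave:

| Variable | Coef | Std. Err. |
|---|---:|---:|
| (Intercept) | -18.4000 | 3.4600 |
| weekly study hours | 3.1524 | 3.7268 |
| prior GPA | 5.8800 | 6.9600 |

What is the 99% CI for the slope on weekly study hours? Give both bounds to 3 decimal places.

Read off: b = 3.1524, SE = 3.7268 for weekly study hours.
df = n − k − 1 = 331 − 2 − 1 = 328.
t* = t_{0.005, 328} = 2.590901.
Margin = t* × SE = 2.590901 × 3.7268 = 9.65577.
CI: 3.1524 ± 9.65577 → (-6.503, 12.808).

(-6.503, 12.808)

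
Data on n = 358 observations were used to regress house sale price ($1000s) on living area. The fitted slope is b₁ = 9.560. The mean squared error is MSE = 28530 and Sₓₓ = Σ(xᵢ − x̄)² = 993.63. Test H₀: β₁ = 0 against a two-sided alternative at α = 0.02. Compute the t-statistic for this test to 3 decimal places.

t = 1.784

SE(b₁) = √(MSE/Sₓₓ) = √(28530/993.63) = 5.35844.
t = 9.560 / 5.35844 = 1.784.
df = n − 2 = 356.
Two-sided p ≈ 0.0753, which is ≥ 0.02, so fail to reject H₀.
The data do not give significant evidence of an association between living area and house sale price.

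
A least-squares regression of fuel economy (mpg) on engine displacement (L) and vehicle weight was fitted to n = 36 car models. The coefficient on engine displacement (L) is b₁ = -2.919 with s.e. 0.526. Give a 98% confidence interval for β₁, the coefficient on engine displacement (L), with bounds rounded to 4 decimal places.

(-4.2050, -1.6330)

df = n − k − 1 = 36 − 2 − 1 = 33.
t* = t_{0.01, 33} = 2.444794.
Margin = t* × SE = 2.444794 × 0.526 = 1.285962.
CI: -2.919 ± 1.285962 → (-4.2050, -1.6330).
With 98% confidence, each one-unit increase in engine displacement (L) is associated with a change of between -4.2050 and -1.6330 mpg in fuel economy, holding the other predictors fixed.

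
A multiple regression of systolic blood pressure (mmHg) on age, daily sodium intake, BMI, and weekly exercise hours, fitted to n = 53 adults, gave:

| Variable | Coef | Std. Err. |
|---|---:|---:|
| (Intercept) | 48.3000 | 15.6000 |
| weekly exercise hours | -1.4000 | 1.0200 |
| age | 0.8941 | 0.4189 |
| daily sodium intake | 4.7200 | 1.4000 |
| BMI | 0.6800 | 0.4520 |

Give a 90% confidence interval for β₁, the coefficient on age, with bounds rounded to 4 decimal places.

Read off: b = 0.8941, SE = 0.4189 for age.
df = n − k − 1 = 53 − 4 − 1 = 48.
t* = t_{0.05, 48} = 1.677224.
Margin = t* × SE = 1.677224 × 0.4189 = 0.702589.
CI: 0.8941 ± 0.702589 → (0.1915, 1.5967).

(0.1915, 1.5967)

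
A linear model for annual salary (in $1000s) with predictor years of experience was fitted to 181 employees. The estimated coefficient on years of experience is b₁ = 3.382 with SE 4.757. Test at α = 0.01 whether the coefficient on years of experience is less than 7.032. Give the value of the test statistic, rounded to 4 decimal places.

H₀: β₁ = 7.032 vs H₁: β₁ < 7.032.
t = (b₁ − β₁⁰)/SE = (3.382 − 7.032) / 4.757 = -0.7673.
df = n − 2 = 181 − 2 = 179.
One-sided p ≈ 0.2220, which is ≥ 0.01, so fail to reject H₀.
The data do not give significant evidence that the true slope on years of experience is below 7.032 $1000s per unit.

t = -0.7673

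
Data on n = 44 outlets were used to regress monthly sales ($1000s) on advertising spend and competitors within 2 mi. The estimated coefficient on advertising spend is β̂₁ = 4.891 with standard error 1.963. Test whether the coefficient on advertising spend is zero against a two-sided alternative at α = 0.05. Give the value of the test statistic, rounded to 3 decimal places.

t = 2.492

H₀: β₁ = 0 vs H₁: β₁ ≠ 0.
t = (β̂₁ − β₁⁰)/SE = 4.891 / 1.963 = 2.492.
df = n − k − 1 = 44 − 2 − 1 = 41.
Two-sided p ≈ 0.0169, which is < 0.05, so reject H₀.
There is evidence that advertising spend is associated with monthly sales, holding the other predictors fixed.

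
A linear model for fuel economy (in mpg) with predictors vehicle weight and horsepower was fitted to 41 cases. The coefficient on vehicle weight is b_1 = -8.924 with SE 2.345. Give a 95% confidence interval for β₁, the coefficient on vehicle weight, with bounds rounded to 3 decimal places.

df = n − k − 1 = 41 − 2 − 1 = 38.
t* = t_{0.025, 38} = 2.024394.
Margin = t* × SE = 2.024394 × 2.345 = 4.74720.
CI: -8.924 ± 4.74720 → (-13.671, -4.177).
With 95% confidence, each one-unit increase in vehicle weight is associated with a change of between -13.671 and -4.177 mpg in fuel economy, holding the other predictors fixed.

(-13.671, -4.177)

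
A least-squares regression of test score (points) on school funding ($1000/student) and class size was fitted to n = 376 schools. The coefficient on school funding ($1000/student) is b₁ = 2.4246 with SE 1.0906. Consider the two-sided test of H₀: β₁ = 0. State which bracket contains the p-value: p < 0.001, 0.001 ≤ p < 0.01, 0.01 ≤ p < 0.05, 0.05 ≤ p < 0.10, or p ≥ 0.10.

t = 2.4246 / 1.0906 = 2.223.
df = n − k − 1 = 376 − 2 − 1 = 373.
Two-sided p = 2·P(T_{373} > |t|) ≈ 0.0268.
So 0.01 ≤ p < 0.05.

0.01 ≤ p < 0.05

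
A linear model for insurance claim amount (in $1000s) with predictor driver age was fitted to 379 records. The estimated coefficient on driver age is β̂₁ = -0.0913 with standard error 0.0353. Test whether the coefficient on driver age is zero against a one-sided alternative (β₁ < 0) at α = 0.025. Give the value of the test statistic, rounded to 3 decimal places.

t = -2.586

H₀: β₁ = 0 vs H₁: β₁ < 0.
t = (β̂₁ − β₁⁰)/SE = -0.0913 / 0.0353 = -2.586.
df = n − 2 = 379 − 2 = 377.
One-sided p ≈ 0.0050, which is < 0.025, so reject H₀.
There is evidence that the true slope on driver age is negative.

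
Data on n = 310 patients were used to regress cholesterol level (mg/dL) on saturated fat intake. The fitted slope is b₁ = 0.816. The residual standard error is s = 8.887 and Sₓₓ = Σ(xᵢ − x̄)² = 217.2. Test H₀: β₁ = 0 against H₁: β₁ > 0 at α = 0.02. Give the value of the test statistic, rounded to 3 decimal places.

t = 1.353

SE(b₁) = s/√Sₓₓ = 8.887/√217.2 = 0.603011.
t = 0.816 / 0.603011 = 1.353.
df = n − 2 = 308.
One-sided p ≈ 0.0885, which is ≥ 0.02, so fail to reject H₀.
The data do not give significant evidence that the true slope on saturated fat intake is positive.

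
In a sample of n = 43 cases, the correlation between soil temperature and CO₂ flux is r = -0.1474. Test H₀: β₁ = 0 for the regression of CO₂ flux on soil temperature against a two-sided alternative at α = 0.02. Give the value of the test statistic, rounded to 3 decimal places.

t = r·√(n − 2)/√(1 − r²) = -0.1474·√41/√0.978273 = -0.954.
df = n − 2 = 41.
Two-sided p ≈ 0.3456, which is ≥ 0.02, so fail to reject H₀.
The data do not give significant evidence of a linear association between soil temperature and CO₂ flux.

t = -0.954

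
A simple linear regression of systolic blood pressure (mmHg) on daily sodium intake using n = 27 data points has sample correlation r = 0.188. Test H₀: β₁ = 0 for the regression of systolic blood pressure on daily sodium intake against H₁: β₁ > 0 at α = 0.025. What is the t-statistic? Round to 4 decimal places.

t = r·√(n − 2)/√(1 − r²) = 0.188·√25/√0.964656 = 0.9571.
df = n − 2 = 25.
One-sided p ≈ 0.1738, which is ≥ 0.025, so fail to reject H₀.
The data do not give significant evidence of a linear association between daily sodium intake and systolic blood pressure.

t = 0.9571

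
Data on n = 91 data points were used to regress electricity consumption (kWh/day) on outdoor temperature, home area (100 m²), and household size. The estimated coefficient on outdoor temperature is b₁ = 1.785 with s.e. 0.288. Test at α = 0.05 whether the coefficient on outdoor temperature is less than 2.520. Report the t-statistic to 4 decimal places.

t = -2.5521

H₀: β₁ = 2.520 vs H₁: β₁ < 2.520.
t = (b₁ − β₁⁰)/SE = (1.785 − 2.520) / 0.288 = -2.5521.
df = n − k − 1 = 91 − 3 − 1 = 87.
One-sided p ≈ 0.0062, which is < 0.05, so reject H₀.
There is evidence that the true slope on outdoor temperature is below 2.520 kWh/day per unit, holding the other predictors fixed.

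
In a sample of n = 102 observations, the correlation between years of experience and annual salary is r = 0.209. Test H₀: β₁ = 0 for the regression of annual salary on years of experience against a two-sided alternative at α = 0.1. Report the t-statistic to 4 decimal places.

t = r·√(n − 2)/√(1 − r²) = 0.209·√100/√0.956319 = 2.1372.
df = n − 2 = 100.
Two-sided p ≈ 0.0350, which is < 0.1, so reject H₀.
There is evidence of a linear association between years of experience and annual salary.

t = 2.1372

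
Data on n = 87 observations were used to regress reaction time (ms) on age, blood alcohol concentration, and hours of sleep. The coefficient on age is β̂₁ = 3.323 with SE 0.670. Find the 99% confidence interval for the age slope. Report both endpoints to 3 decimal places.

(1.557, 5.089)

df = n − k − 1 = 87 − 3 − 1 = 83.
t* = t_{0.005, 83} = 2.636369.
Margin = t* × SE = 2.636369 × 0.670 = 1.76637.
CI: 3.323 ± 1.76637 → (1.557, 5.089).
With 99% confidence, each one-unit increase in age is associated with a change of between 1.557 and 5.089 ms in reaction time, holding the other predictors fixed.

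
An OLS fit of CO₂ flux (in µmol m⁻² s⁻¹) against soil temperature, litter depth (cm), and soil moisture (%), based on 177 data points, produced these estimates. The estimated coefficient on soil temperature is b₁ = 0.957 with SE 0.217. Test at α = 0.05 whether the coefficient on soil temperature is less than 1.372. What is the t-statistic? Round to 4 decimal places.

H₀: β₁ = 1.372 vs H₁: β₁ < 1.372.
t = (b₁ − β₁⁰)/SE = (0.957 − 1.372) / 0.217 = -1.9124.
df = n − k − 1 = 177 − 3 − 1 = 173.
One-sided p ≈ 0.0287, which is < 0.05, so reject H₀.
There is evidence that the true slope on soil temperature is below 1.372 µmol m⁻² s⁻¹ per unit, holding the other predictors fixed.

t = -1.9124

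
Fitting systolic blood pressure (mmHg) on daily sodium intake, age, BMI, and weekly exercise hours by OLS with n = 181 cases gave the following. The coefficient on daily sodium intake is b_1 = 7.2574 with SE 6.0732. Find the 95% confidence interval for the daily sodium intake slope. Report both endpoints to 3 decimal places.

df = n − k − 1 = 181 − 4 − 1 = 176.
t* = t_{0.025, 176} = 1.973534.
Margin = t* × SE = 1.973534 × 6.0732 = 11.98567.
CI: 7.2574 ± 11.98567 → (-4.728, 19.243).
With 95% confidence, each one-unit increase in daily sodium intake is associated with a change of between -4.728 and 19.243 mmHg in systolic blood pressure, holding the other predictors fixed.

(-4.728, 19.243)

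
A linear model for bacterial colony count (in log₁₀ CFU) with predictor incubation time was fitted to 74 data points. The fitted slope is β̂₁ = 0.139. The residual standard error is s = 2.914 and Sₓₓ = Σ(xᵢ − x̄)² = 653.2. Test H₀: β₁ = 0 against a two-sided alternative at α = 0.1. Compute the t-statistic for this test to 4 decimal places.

t = 1.2191

SE(β̂₁) = s/√Sₓₓ = 2.914/√653.2 = 0.114016.
t = 0.139 / 0.114016 = 1.2191.
df = n − 2 = 72.
Two-sided p ≈ 0.2268, which is ≥ 0.1, so fail to reject H₀.
The data do not give significant evidence of an association between incubation time and bacterial colony count.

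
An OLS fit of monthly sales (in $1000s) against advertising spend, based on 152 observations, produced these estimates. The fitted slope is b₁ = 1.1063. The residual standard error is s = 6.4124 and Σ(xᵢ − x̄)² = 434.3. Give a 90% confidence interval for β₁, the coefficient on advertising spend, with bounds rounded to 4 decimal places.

(0.5970, 1.6156)

SE(b₁) = s/√Sₓₓ = 6.4124/√434.3 = 0.307699.
df = n − 2 = 150.
t* = t_{0.05, 150} = 1.655076.
Margin = t* × SE = 1.655076 × 0.307699 = 0.509265.
CI: 1.1063 ± 0.509265 → (0.5970, 1.6156).
With 90% confidence, each one-unit increase in advertising spend is associated with a change of between 0.5970 and 1.6156 $1000s in monthly sales.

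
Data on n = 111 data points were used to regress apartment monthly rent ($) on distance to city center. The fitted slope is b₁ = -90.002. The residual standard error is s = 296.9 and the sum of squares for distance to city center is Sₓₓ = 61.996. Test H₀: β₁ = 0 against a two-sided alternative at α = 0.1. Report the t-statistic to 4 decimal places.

SE(b₁) = s/√Sₓₓ = 296.9/√61.996 = 37.7076.
t = -90.002 / 37.7076 = -2.3868.
df = n − 2 = 109.
Two-sided p ≈ 0.0187, which is < 0.1, so reject H₀.
There is evidence that distance to city center is associated with apartment monthly rent.

t = -2.3868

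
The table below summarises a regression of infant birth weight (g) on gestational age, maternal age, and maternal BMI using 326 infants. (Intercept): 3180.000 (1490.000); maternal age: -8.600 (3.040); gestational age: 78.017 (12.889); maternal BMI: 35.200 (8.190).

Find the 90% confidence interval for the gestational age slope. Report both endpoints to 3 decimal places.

(56.755, 99.279)

Read off: b = 78.017, SE = 12.889 for gestational age.
df = n − k − 1 = 326 − 3 − 1 = 322.
t* = t_{0.05, 322} = 1.6496.
Margin = t* × SE = 1.6496 × 12.889 = 21.26169.
CI: 78.017 ± 21.26169 → (56.755, 99.279).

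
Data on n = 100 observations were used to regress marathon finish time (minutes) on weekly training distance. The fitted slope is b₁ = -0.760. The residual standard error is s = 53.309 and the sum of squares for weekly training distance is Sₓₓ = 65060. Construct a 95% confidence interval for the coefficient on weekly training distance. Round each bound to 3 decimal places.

SE(b₁) = s/√Sₓₓ = 53.309/√65060 = 0.208999.
df = n − 2 = 98.
t* = t_{0.025, 98} = 1.984467.
Margin = t* × SE = 1.984467 × 0.208999 = 0.41475.
CI: -0.760 ± 0.41475 → (-1.175, -0.345).
With 95% confidence, each one-unit increase in weekly training distance is associated with a change of between -1.175 and -0.345 minutes in marathon finish time.

(-1.175, -0.345)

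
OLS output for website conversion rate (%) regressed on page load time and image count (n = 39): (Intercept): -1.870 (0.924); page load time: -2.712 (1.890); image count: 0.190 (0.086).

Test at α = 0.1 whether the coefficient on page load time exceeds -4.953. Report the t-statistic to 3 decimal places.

t = 1.186

Read off: b = -2.712, SE = 1.890 for page load time.
H₀: β₁ = -4.953 vs H₁: β₁ > -4.953.
t = (-2.712 − (-4.953)) / 1.890 = 1.186.
df = n − k − 1 = 39 − 2 − 1 = 36.
One-sided p ≈ 0.1218, which is ≥ 0.1, so fail to reject H₀.
The data do not give significant evidence that the true slope on page load time exceeds -4.953 % per unit, holding the other predictors fixed.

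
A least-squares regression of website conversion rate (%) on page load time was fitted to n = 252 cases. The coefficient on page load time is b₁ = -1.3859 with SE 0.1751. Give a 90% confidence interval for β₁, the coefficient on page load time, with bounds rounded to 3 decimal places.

(-1.675, -1.097)

df = n − 2 = 252 − 2 = 250.
t* = t_{0.05, 250} = 1.650971.
Margin = t* × SE = 1.650971 × 0.1751 = 0.28909.
CI: -1.3859 ± 0.28909 → (-1.675, -1.097).
With 90% confidence, each one-unit increase in page load time is associated with a change of between -1.675 and -1.097 % in website conversion rate.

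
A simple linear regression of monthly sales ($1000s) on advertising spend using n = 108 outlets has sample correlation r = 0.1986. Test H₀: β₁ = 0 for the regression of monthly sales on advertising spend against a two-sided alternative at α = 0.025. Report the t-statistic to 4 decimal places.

t = r·√(n − 2)/√(1 − r²) = 0.1986·√106/√0.960558 = 2.0863.
df = n − 2 = 106.
Two-sided p ≈ 0.0394, which is ≥ 0.025, so fail to reject H₀.
The data do not give significant evidence of a linear association between advertising spend and monthly sales.

t = 2.0863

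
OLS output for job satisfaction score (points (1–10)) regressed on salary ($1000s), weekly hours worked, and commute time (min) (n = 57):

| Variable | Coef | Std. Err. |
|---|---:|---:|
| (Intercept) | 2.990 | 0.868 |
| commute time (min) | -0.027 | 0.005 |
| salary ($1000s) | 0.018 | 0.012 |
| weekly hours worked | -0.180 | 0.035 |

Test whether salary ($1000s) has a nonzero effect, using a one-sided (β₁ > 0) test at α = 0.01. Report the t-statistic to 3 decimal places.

t = 1.500

Read off: b = 0.018, SE = 0.012 for salary ($1000s).
H₀: β₁ = 0 vs H₁: β₁ > 0.
t = 0.018 / 0.012 = 1.500.
df = n − k − 1 = 57 − 3 − 1 = 53.
One-sided p ≈ 0.0698, which is ≥ 0.01, so fail to reject H₀.
The data do not give significant evidence that the true slope on salary ($1000s) is positive, holding the other predictors fixed.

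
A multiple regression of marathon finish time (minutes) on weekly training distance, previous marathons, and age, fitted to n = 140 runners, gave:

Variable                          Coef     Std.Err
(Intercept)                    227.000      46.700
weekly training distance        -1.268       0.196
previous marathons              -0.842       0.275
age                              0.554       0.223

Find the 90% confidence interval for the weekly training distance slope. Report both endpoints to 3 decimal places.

(-1.593, -0.943)

Read off: b = -1.268, SE = 0.196 for weekly training distance.
df = n − k − 1 = 140 − 3 − 1 = 136.
t* = t_{0.05, 136} = 1.656135.
Margin = t* × SE = 1.656135 × 0.196 = 0.32460.
CI: -1.268 ± 0.32460 → (-1.593, -0.943).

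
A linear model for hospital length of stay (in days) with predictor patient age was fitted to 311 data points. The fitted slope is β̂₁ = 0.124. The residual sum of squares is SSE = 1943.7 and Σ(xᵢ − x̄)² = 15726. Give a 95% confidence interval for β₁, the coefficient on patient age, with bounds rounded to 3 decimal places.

MSE = SSE/(n − 2) = 1943.7/309 = 6.29029.
SE(β̂₁) = √(MSE/Sₓₓ) = √(6.29029/15726) = 0.0199998.
df = n − 2 = 309.
t* = t_{0.025, 309} = 1.967671.
Margin = t* × SE = 1.967671 × 0.0199998 = 0.03935.
CI: 0.124 ± 0.03935 → (0.085, 0.163).
With 95% confidence, each one-unit increase in patient age is associated with a change of between 0.085 and 0.163 days in hospital length of stay.

(0.085, 0.163)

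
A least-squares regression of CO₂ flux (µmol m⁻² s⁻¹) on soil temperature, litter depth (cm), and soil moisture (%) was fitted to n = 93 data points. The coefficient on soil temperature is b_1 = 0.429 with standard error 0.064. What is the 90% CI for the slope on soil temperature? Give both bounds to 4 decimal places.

df = n − k − 1 = 93 − 3 − 1 = 89.
t* = t_{0.05, 89} = 1.662155.
Margin = t* × SE = 1.662155 × 0.064 = 0.106378.
CI: 0.429 ± 0.106378 → (0.3226, 0.5354).
With 90% confidence, each one-unit increase in soil temperature is associated with a change of between 0.3226 and 0.5354 µmol m⁻² s⁻¹ in CO₂ flux, holding the other predictors fixed.

(0.3226, 0.5354)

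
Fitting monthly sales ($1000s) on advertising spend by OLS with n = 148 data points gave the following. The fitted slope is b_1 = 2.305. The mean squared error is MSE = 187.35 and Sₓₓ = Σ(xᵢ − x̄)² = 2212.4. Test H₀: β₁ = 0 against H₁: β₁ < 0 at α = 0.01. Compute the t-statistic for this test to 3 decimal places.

t = 7.921

SE(b_1) = √(MSE/Sₓₓ) = √(187.35/2212.4) = 0.291001.
t = 2.305 / 0.291001 = 7.921.
df = n − 2 = 146.
One-sided p ≈ 1.0000, which is ≥ 0.01, so fail to reject H₀.
The data do not give significant evidence that the true slope on advertising spend is negative.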